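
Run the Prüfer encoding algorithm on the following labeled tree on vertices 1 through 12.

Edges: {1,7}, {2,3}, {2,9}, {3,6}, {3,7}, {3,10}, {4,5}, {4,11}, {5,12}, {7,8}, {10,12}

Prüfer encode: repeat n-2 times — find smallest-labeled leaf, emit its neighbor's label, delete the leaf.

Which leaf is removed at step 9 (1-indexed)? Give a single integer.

Step 1: current leaves = {1,6,8,9,11}. Remove leaf 1 (neighbor: 7).
Step 2: current leaves = {6,8,9,11}. Remove leaf 6 (neighbor: 3).
Step 3: current leaves = {8,9,11}. Remove leaf 8 (neighbor: 7).
Step 4: current leaves = {7,9,11}. Remove leaf 7 (neighbor: 3).
Step 5: current leaves = {9,11}. Remove leaf 9 (neighbor: 2).
Step 6: current leaves = {2,11}. Remove leaf 2 (neighbor: 3).
Step 7: current leaves = {3,11}. Remove leaf 3 (neighbor: 10).
Step 8: current leaves = {10,11}. Remove leaf 10 (neighbor: 12).
Step 9: current leaves = {11,12}. Remove leaf 11 (neighbor: 4).

Answer: 11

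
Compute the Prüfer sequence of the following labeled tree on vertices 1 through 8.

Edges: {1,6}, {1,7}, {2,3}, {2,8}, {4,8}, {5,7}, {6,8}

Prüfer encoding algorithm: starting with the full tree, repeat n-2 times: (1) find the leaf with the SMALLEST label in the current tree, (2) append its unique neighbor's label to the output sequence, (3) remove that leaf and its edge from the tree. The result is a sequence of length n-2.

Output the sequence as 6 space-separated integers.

Step 1: leaves = {3,4,5}. Remove smallest leaf 3, emit neighbor 2.
Step 2: leaves = {2,4,5}. Remove smallest leaf 2, emit neighbor 8.
Step 3: leaves = {4,5}. Remove smallest leaf 4, emit neighbor 8.
Step 4: leaves = {5,8}. Remove smallest leaf 5, emit neighbor 7.
Step 5: leaves = {7,8}. Remove smallest leaf 7, emit neighbor 1.
Step 6: leaves = {1,8}. Remove smallest leaf 1, emit neighbor 6.
Done: 2 vertices remain (6, 8). Sequence = [2 8 8 7 1 6]

Answer: 2 8 8 7 1 6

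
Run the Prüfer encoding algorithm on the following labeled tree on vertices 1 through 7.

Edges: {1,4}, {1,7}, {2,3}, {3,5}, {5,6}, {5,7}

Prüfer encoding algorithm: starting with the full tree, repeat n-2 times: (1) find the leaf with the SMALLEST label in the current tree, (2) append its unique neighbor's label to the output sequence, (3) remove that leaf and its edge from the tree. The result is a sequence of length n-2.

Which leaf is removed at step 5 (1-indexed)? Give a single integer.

Answer: 6

Derivation:
Step 1: current leaves = {2,4,6}. Remove leaf 2 (neighbor: 3).
Step 2: current leaves = {3,4,6}. Remove leaf 3 (neighbor: 5).
Step 3: current leaves = {4,6}. Remove leaf 4 (neighbor: 1).
Step 4: current leaves = {1,6}. Remove leaf 1 (neighbor: 7).
Step 5: current leaves = {6,7}. Remove leaf 6 (neighbor: 5).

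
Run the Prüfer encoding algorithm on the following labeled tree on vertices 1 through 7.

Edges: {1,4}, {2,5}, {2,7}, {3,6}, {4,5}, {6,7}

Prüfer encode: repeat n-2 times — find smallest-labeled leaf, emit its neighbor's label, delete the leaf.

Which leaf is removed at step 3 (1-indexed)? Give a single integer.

Step 1: current leaves = {1,3}. Remove leaf 1 (neighbor: 4).
Step 2: current leaves = {3,4}. Remove leaf 3 (neighbor: 6).
Step 3: current leaves = {4,6}. Remove leaf 4 (neighbor: 5).

Answer: 4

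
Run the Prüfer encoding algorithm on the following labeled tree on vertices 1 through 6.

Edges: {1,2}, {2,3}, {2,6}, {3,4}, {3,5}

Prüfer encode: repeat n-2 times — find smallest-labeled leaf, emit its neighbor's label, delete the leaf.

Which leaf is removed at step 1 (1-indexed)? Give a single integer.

Step 1: current leaves = {1,4,5,6}. Remove leaf 1 (neighbor: 2).

Answer: 1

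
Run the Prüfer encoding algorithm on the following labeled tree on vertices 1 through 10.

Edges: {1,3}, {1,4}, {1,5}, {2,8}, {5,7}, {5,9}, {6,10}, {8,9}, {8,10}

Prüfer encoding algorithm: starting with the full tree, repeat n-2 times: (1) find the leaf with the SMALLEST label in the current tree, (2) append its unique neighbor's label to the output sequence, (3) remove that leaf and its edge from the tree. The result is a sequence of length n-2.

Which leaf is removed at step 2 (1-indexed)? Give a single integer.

Answer: 3

Derivation:
Step 1: current leaves = {2,3,4,6,7}. Remove leaf 2 (neighbor: 8).
Step 2: current leaves = {3,4,6,7}. Remove leaf 3 (neighbor: 1).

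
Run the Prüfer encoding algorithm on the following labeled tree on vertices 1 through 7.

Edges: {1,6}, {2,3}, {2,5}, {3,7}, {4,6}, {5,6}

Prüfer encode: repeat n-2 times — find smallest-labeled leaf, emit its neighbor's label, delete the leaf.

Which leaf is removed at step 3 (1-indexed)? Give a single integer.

Step 1: current leaves = {1,4,7}. Remove leaf 1 (neighbor: 6).
Step 2: current leaves = {4,7}. Remove leaf 4 (neighbor: 6).
Step 3: current leaves = {6,7}. Remove leaf 6 (neighbor: 5).

Answer: 6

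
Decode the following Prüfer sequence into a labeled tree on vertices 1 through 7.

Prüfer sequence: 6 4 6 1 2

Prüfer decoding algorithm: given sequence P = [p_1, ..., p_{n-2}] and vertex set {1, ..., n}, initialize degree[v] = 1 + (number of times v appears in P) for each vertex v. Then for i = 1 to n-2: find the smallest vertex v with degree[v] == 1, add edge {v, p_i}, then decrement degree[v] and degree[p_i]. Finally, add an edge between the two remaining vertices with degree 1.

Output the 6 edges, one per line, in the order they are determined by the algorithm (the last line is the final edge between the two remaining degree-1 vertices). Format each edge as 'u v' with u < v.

Answer: 3 6
4 5
4 6
1 6
1 2
2 7

Derivation:
Initial degrees: {1:2, 2:2, 3:1, 4:2, 5:1, 6:3, 7:1}
Step 1: smallest deg-1 vertex = 3, p_1 = 6. Add edge {3,6}. Now deg[3]=0, deg[6]=2.
Step 2: smallest deg-1 vertex = 5, p_2 = 4. Add edge {4,5}. Now deg[5]=0, deg[4]=1.
Step 3: smallest deg-1 vertex = 4, p_3 = 6. Add edge {4,6}. Now deg[4]=0, deg[6]=1.
Step 4: smallest deg-1 vertex = 6, p_4 = 1. Add edge {1,6}. Now deg[6]=0, deg[1]=1.
Step 5: smallest deg-1 vertex = 1, p_5 = 2. Add edge {1,2}. Now deg[1]=0, deg[2]=1.
Final: two remaining deg-1 vertices are 2, 7. Add edge {2,7}.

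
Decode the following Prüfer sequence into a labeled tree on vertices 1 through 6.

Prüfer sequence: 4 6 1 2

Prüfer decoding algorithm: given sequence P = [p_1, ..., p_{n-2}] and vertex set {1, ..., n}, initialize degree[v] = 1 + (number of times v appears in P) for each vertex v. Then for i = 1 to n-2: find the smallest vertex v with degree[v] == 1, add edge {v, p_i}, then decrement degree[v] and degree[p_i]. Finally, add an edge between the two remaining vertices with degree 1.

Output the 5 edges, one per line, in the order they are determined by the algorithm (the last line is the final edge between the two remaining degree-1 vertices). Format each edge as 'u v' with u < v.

Initial degrees: {1:2, 2:2, 3:1, 4:2, 5:1, 6:2}
Step 1: smallest deg-1 vertex = 3, p_1 = 4. Add edge {3,4}. Now deg[3]=0, deg[4]=1.
Step 2: smallest deg-1 vertex = 4, p_2 = 6. Add edge {4,6}. Now deg[4]=0, deg[6]=1.
Step 3: smallest deg-1 vertex = 5, p_3 = 1. Add edge {1,5}. Now deg[5]=0, deg[1]=1.
Step 4: smallest deg-1 vertex = 1, p_4 = 2. Add edge {1,2}. Now deg[1]=0, deg[2]=1.
Final: two remaining deg-1 vertices are 2, 6. Add edge {2,6}.

Answer: 3 4
4 6
1 5
1 2
2 6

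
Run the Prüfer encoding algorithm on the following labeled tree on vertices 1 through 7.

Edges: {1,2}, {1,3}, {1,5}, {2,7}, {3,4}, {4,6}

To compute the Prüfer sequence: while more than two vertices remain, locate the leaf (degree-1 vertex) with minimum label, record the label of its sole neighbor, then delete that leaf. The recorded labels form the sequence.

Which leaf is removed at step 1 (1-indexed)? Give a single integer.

Answer: 5

Derivation:
Step 1: current leaves = {5,6,7}. Remove leaf 5 (neighbor: 1).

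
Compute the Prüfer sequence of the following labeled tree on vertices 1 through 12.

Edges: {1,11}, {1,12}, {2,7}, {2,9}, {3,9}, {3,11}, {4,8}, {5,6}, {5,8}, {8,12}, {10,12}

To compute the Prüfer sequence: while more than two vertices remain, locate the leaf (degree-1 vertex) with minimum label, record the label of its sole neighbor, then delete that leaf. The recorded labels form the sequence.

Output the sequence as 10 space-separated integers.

Answer: 8 5 8 2 9 12 3 11 12 1

Derivation:
Step 1: leaves = {4,6,7,10}. Remove smallest leaf 4, emit neighbor 8.
Step 2: leaves = {6,7,10}. Remove smallest leaf 6, emit neighbor 5.
Step 3: leaves = {5,7,10}. Remove smallest leaf 5, emit neighbor 8.
Step 4: leaves = {7,8,10}. Remove smallest leaf 7, emit neighbor 2.
Step 5: leaves = {2,8,10}. Remove smallest leaf 2, emit neighbor 9.
Step 6: leaves = {8,9,10}. Remove smallest leaf 8, emit neighbor 12.
Step 7: leaves = {9,10}. Remove smallest leaf 9, emit neighbor 3.
Step 8: leaves = {3,10}. Remove smallest leaf 3, emit neighbor 11.
Step 9: leaves = {10,11}. Remove smallest leaf 10, emit neighbor 12.
Step 10: leaves = {11,12}. Remove smallest leaf 11, emit neighbor 1.
Done: 2 vertices remain (1, 12). Sequence = [8 5 8 2 9 12 3 11 12 1]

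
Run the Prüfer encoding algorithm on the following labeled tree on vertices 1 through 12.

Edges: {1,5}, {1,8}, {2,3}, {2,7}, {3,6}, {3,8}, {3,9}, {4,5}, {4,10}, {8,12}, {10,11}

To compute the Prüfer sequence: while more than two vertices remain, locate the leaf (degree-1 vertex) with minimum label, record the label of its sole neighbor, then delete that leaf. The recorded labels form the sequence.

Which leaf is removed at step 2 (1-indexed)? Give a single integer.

Answer: 7

Derivation:
Step 1: current leaves = {6,7,9,11,12}. Remove leaf 6 (neighbor: 3).
Step 2: current leaves = {7,9,11,12}. Remove leaf 7 (neighbor: 2).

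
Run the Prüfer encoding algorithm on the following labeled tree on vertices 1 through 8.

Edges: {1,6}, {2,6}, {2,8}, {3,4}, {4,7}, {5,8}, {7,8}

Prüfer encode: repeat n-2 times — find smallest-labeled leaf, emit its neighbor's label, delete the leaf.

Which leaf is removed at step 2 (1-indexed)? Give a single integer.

Answer: 3

Derivation:
Step 1: current leaves = {1,3,5}. Remove leaf 1 (neighbor: 6).
Step 2: current leaves = {3,5,6}. Remove leaf 3 (neighbor: 4).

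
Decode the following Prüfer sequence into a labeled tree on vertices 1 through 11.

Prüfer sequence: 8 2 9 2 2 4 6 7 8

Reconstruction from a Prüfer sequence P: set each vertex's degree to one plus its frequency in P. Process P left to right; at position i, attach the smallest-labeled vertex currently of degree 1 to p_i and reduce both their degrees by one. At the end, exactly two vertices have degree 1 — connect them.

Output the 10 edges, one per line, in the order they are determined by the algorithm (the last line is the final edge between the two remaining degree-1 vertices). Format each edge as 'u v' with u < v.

Answer: 1 8
2 3
5 9
2 9
2 10
2 4
4 6
6 7
7 8
8 11

Derivation:
Initial degrees: {1:1, 2:4, 3:1, 4:2, 5:1, 6:2, 7:2, 8:3, 9:2, 10:1, 11:1}
Step 1: smallest deg-1 vertex = 1, p_1 = 8. Add edge {1,8}. Now deg[1]=0, deg[8]=2.
Step 2: smallest deg-1 vertex = 3, p_2 = 2. Add edge {2,3}. Now deg[3]=0, deg[2]=3.
Step 3: smallest deg-1 vertex = 5, p_3 = 9. Add edge {5,9}. Now deg[5]=0, deg[9]=1.
Step 4: smallest deg-1 vertex = 9, p_4 = 2. Add edge {2,9}. Now deg[9]=0, deg[2]=2.
Step 5: smallest deg-1 vertex = 10, p_5 = 2. Add edge {2,10}. Now deg[10]=0, deg[2]=1.
Step 6: smallest deg-1 vertex = 2, p_6 = 4. Add edge {2,4}. Now deg[2]=0, deg[4]=1.
Step 7: smallest deg-1 vertex = 4, p_7 = 6. Add edge {4,6}. Now deg[4]=0, deg[6]=1.
Step 8: smallest deg-1 vertex = 6, p_8 = 7. Add edge {6,7}. Now deg[6]=0, deg[7]=1.
Step 9: smallest deg-1 vertex = 7, p_9 = 8. Add edge {7,8}. Now deg[7]=0, deg[8]=1.
Final: two remaining deg-1 vertices are 8, 11. Add edge {8,11}.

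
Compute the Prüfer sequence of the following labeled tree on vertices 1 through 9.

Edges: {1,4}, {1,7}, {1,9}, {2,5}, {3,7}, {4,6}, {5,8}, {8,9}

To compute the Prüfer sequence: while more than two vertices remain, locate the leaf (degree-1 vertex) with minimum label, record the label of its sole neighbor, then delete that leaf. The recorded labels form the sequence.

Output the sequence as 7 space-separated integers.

Answer: 5 7 8 4 1 1 9

Derivation:
Step 1: leaves = {2,3,6}. Remove smallest leaf 2, emit neighbor 5.
Step 2: leaves = {3,5,6}. Remove smallest leaf 3, emit neighbor 7.
Step 3: leaves = {5,6,7}. Remove smallest leaf 5, emit neighbor 8.
Step 4: leaves = {6,7,8}. Remove smallest leaf 6, emit neighbor 4.
Step 5: leaves = {4,7,8}. Remove smallest leaf 4, emit neighbor 1.
Step 6: leaves = {7,8}. Remove smallest leaf 7, emit neighbor 1.
Step 7: leaves = {1,8}. Remove smallest leaf 1, emit neighbor 9.
Done: 2 vertices remain (8, 9). Sequence = [5 7 8 4 1 1 9]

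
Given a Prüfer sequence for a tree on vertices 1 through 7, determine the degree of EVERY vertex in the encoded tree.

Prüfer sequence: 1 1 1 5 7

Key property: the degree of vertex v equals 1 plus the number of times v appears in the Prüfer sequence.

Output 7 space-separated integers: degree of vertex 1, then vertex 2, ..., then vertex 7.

Answer: 4 1 1 1 2 1 2

Derivation:
p_1 = 1: count[1] becomes 1
p_2 = 1: count[1] becomes 2
p_3 = 1: count[1] becomes 3
p_4 = 5: count[5] becomes 1
p_5 = 7: count[7] becomes 1
Degrees (1 + count): deg[1]=1+3=4, deg[2]=1+0=1, deg[3]=1+0=1, deg[4]=1+0=1, deg[5]=1+1=2, deg[6]=1+0=1, deg[7]=1+1=2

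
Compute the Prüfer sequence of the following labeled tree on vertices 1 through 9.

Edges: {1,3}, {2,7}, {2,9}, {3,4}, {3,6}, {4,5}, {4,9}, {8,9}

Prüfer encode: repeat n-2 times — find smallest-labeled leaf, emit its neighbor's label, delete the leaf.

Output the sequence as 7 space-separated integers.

Answer: 3 4 3 4 9 2 9

Derivation:
Step 1: leaves = {1,5,6,7,8}. Remove smallest leaf 1, emit neighbor 3.
Step 2: leaves = {5,6,7,8}. Remove smallest leaf 5, emit neighbor 4.
Step 3: leaves = {6,7,8}. Remove smallest leaf 6, emit neighbor 3.
Step 4: leaves = {3,7,8}. Remove smallest leaf 3, emit neighbor 4.
Step 5: leaves = {4,7,8}. Remove smallest leaf 4, emit neighbor 9.
Step 6: leaves = {7,8}. Remove smallest leaf 7, emit neighbor 2.
Step 7: leaves = {2,8}. Remove smallest leaf 2, emit neighbor 9.
Done: 2 vertices remain (8, 9). Sequence = [3 4 3 4 9 2 9]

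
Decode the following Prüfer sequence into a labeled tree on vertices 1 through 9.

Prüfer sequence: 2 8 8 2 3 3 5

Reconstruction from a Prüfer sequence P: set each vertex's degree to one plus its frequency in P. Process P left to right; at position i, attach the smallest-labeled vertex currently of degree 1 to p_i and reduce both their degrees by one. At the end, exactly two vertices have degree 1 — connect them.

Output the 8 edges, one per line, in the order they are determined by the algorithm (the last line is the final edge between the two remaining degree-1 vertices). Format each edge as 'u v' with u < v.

Answer: 1 2
4 8
6 8
2 7
2 3
3 8
3 5
5 9

Derivation:
Initial degrees: {1:1, 2:3, 3:3, 4:1, 5:2, 6:1, 7:1, 8:3, 9:1}
Step 1: smallest deg-1 vertex = 1, p_1 = 2. Add edge {1,2}. Now deg[1]=0, deg[2]=2.
Step 2: smallest deg-1 vertex = 4, p_2 = 8. Add edge {4,8}. Now deg[4]=0, deg[8]=2.
Step 3: smallest deg-1 vertex = 6, p_3 = 8. Add edge {6,8}. Now deg[6]=0, deg[8]=1.
Step 4: smallest deg-1 vertex = 7, p_4 = 2. Add edge {2,7}. Now deg[7]=0, deg[2]=1.
Step 5: smallest deg-1 vertex = 2, p_5 = 3. Add edge {2,3}. Now deg[2]=0, deg[3]=2.
Step 6: smallest deg-1 vertex = 8, p_6 = 3. Add edge {3,8}. Now deg[8]=0, deg[3]=1.
Step 7: smallest deg-1 vertex = 3, p_7 = 5. Add edge {3,5}. Now deg[3]=0, deg[5]=1.
Final: two remaining deg-1 vertices are 5, 9. Add edge {5,9}.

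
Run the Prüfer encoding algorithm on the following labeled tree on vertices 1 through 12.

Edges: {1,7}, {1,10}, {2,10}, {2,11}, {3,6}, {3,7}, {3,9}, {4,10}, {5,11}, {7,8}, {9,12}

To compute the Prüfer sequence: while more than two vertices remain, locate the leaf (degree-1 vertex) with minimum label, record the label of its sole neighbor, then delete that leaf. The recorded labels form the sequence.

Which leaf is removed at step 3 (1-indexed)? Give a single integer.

Step 1: current leaves = {4,5,6,8,12}. Remove leaf 4 (neighbor: 10).
Step 2: current leaves = {5,6,8,12}. Remove leaf 5 (neighbor: 11).
Step 3: current leaves = {6,8,11,12}. Remove leaf 6 (neighbor: 3).

Answer: 6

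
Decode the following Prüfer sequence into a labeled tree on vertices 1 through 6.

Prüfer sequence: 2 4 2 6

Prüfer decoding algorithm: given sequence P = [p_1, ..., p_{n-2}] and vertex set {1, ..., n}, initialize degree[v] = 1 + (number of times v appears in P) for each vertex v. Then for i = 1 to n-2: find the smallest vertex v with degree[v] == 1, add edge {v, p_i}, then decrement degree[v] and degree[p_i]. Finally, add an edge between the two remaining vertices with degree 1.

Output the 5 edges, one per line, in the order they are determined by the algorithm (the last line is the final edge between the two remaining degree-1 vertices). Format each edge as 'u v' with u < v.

Answer: 1 2
3 4
2 4
2 6
5 6

Derivation:
Initial degrees: {1:1, 2:3, 3:1, 4:2, 5:1, 6:2}
Step 1: smallest deg-1 vertex = 1, p_1 = 2. Add edge {1,2}. Now deg[1]=0, deg[2]=2.
Step 2: smallest deg-1 vertex = 3, p_2 = 4. Add edge {3,4}. Now deg[3]=0, deg[4]=1.
Step 3: smallest deg-1 vertex = 4, p_3 = 2. Add edge {2,4}. Now deg[4]=0, deg[2]=1.
Step 4: smallest deg-1 vertex = 2, p_4 = 6. Add edge {2,6}. Now deg[2]=0, deg[6]=1.
Final: two remaining deg-1 vertices are 5, 6. Add edge {5,6}.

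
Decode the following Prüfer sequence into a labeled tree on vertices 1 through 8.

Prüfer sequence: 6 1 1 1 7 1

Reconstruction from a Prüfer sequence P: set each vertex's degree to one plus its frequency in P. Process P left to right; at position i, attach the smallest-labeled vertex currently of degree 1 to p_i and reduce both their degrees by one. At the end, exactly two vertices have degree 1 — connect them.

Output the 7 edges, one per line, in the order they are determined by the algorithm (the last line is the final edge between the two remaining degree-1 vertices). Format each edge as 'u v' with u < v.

Initial degrees: {1:5, 2:1, 3:1, 4:1, 5:1, 6:2, 7:2, 8:1}
Step 1: smallest deg-1 vertex = 2, p_1 = 6. Add edge {2,6}. Now deg[2]=0, deg[6]=1.
Step 2: smallest deg-1 vertex = 3, p_2 = 1. Add edge {1,3}. Now deg[3]=0, deg[1]=4.
Step 3: smallest deg-1 vertex = 4, p_3 = 1. Add edge {1,4}. Now deg[4]=0, deg[1]=3.
Step 4: smallest deg-1 vertex = 5, p_4 = 1. Add edge {1,5}. Now deg[5]=0, deg[1]=2.
Step 5: smallest deg-1 vertex = 6, p_5 = 7. Add edge {6,7}. Now deg[6]=0, deg[7]=1.
Step 6: smallest deg-1 vertex = 7, p_6 = 1. Add edge {1,7}. Now deg[7]=0, deg[1]=1.
Final: two remaining deg-1 vertices are 1, 8. Add edge {1,8}.

Answer: 2 6
1 3
1 4
1 5
6 7
1 7
1 8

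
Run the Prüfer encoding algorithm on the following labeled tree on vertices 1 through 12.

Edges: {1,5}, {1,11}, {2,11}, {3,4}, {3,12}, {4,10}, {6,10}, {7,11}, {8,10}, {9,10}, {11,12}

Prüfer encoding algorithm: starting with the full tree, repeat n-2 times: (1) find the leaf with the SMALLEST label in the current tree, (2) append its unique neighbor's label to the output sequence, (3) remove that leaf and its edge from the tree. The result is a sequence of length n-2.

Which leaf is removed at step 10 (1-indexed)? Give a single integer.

Answer: 3

Derivation:
Step 1: current leaves = {2,5,6,7,8,9}. Remove leaf 2 (neighbor: 11).
Step 2: current leaves = {5,6,7,8,9}. Remove leaf 5 (neighbor: 1).
Step 3: current leaves = {1,6,7,8,9}. Remove leaf 1 (neighbor: 11).
Step 4: current leaves = {6,7,8,9}. Remove leaf 6 (neighbor: 10).
Step 5: current leaves = {7,8,9}. Remove leaf 7 (neighbor: 11).
Step 6: current leaves = {8,9,11}. Remove leaf 8 (neighbor: 10).
Step 7: current leaves = {9,11}. Remove leaf 9 (neighbor: 10).
Step 8: current leaves = {10,11}. Remove leaf 10 (neighbor: 4).
Step 9: current leaves = {4,11}. Remove leaf 4 (neighbor: 3).
Step 10: current leaves = {3,11}. Remove leaf 3 (neighbor: 12).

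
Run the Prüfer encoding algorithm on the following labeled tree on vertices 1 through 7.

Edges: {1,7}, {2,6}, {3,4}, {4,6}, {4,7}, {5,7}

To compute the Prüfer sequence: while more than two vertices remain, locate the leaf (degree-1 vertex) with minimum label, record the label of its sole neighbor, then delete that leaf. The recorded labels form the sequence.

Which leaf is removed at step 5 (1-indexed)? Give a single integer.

Step 1: current leaves = {1,2,3,5}. Remove leaf 1 (neighbor: 7).
Step 2: current leaves = {2,3,5}. Remove leaf 2 (neighbor: 6).
Step 3: current leaves = {3,5,6}. Remove leaf 3 (neighbor: 4).
Step 4: current leaves = {5,6}. Remove leaf 5 (neighbor: 7).
Step 5: current leaves = {6,7}. Remove leaf 6 (neighbor: 4).

Answer: 6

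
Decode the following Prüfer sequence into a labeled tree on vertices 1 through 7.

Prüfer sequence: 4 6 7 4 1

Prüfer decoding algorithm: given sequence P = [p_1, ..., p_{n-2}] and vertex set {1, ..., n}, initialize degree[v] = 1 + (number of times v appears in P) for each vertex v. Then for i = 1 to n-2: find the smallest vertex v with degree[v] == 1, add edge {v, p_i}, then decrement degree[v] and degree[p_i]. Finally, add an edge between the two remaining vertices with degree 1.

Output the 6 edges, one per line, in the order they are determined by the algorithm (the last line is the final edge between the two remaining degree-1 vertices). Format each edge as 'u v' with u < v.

Answer: 2 4
3 6
5 7
4 6
1 4
1 7

Derivation:
Initial degrees: {1:2, 2:1, 3:1, 4:3, 5:1, 6:2, 7:2}
Step 1: smallest deg-1 vertex = 2, p_1 = 4. Add edge {2,4}. Now deg[2]=0, deg[4]=2.
Step 2: smallest deg-1 vertex = 3, p_2 = 6. Add edge {3,6}. Now deg[3]=0, deg[6]=1.
Step 3: smallest deg-1 vertex = 5, p_3 = 7. Add edge {5,7}. Now deg[5]=0, deg[7]=1.
Step 4: smallest deg-1 vertex = 6, p_4 = 4. Add edge {4,6}. Now deg[6]=0, deg[4]=1.
Step 5: smallest deg-1 vertex = 4, p_5 = 1. Add edge {1,4}. Now deg[4]=0, deg[1]=1.
Final: two remaining deg-1 vertices are 1, 7. Add edge {1,7}.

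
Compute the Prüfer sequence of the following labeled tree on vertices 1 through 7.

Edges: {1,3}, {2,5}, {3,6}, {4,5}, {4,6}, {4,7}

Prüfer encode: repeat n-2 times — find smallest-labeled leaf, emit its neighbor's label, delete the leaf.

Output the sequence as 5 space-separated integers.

Answer: 3 5 6 4 4

Derivation:
Step 1: leaves = {1,2,7}. Remove smallest leaf 1, emit neighbor 3.
Step 2: leaves = {2,3,7}. Remove smallest leaf 2, emit neighbor 5.
Step 3: leaves = {3,5,7}. Remove smallest leaf 3, emit neighbor 6.
Step 4: leaves = {5,6,7}. Remove smallest leaf 5, emit neighbor 4.
Step 5: leaves = {6,7}. Remove smallest leaf 6, emit neighbor 4.
Done: 2 vertices remain (4, 7). Sequence = [3 5 6 4 4]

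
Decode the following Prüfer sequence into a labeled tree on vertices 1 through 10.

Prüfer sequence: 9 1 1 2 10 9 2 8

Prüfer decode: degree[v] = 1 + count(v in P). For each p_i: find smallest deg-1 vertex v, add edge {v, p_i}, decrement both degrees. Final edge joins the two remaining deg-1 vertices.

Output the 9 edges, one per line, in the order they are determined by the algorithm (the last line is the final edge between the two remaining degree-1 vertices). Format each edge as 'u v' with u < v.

Answer: 3 9
1 4
1 5
1 2
6 10
7 9
2 9
2 8
8 10

Derivation:
Initial degrees: {1:3, 2:3, 3:1, 4:1, 5:1, 6:1, 7:1, 8:2, 9:3, 10:2}
Step 1: smallest deg-1 vertex = 3, p_1 = 9. Add edge {3,9}. Now deg[3]=0, deg[9]=2.
Step 2: smallest deg-1 vertex = 4, p_2 = 1. Add edge {1,4}. Now deg[4]=0, deg[1]=2.
Step 3: smallest deg-1 vertex = 5, p_3 = 1. Add edge {1,5}. Now deg[5]=0, deg[1]=1.
Step 4: smallest deg-1 vertex = 1, p_4 = 2. Add edge {1,2}. Now deg[1]=0, deg[2]=2.
Step 5: smallest deg-1 vertex = 6, p_5 = 10. Add edge {6,10}. Now deg[6]=0, deg[10]=1.
Step 6: smallest deg-1 vertex = 7, p_6 = 9. Add edge {7,9}. Now deg[7]=0, deg[9]=1.
Step 7: smallest deg-1 vertex = 9, p_7 = 2. Add edge {2,9}. Now deg[9]=0, deg[2]=1.
Step 8: smallest deg-1 vertex = 2, p_8 = 8. Add edge {2,8}. Now deg[2]=0, deg[8]=1.
Final: two remaining deg-1 vertices are 8, 10. Add edge {8,10}.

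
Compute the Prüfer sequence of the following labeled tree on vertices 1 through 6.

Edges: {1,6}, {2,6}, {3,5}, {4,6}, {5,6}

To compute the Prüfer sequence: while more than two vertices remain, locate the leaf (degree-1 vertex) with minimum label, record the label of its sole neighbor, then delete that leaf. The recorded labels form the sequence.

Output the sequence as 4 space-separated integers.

Answer: 6 6 5 6

Derivation:
Step 1: leaves = {1,2,3,4}. Remove smallest leaf 1, emit neighbor 6.
Step 2: leaves = {2,3,4}. Remove smallest leaf 2, emit neighbor 6.
Step 3: leaves = {3,4}. Remove smallest leaf 3, emit neighbor 5.
Step 4: leaves = {4,5}. Remove smallest leaf 4, emit neighbor 6.
Done: 2 vertices remain (5, 6). Sequence = [6 6 5 6]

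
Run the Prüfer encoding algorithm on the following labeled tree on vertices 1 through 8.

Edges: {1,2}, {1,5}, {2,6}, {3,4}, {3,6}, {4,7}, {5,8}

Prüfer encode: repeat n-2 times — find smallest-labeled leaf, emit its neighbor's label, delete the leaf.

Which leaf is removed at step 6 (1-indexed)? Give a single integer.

Step 1: current leaves = {7,8}. Remove leaf 7 (neighbor: 4).
Step 2: current leaves = {4,8}. Remove leaf 4 (neighbor: 3).
Step 3: current leaves = {3,8}. Remove leaf 3 (neighbor: 6).
Step 4: current leaves = {6,8}. Remove leaf 6 (neighbor: 2).
Step 5: current leaves = {2,8}. Remove leaf 2 (neighbor: 1).
Step 6: current leaves = {1,8}. Remove leaf 1 (neighbor: 5).

Answer: 1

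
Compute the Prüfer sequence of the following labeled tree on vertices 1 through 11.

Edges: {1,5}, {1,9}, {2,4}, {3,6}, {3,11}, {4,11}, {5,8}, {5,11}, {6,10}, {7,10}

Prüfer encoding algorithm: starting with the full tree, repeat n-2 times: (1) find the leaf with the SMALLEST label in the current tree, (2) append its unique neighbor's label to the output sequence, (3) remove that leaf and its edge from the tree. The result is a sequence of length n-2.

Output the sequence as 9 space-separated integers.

Answer: 4 11 10 5 1 5 11 6 3

Derivation:
Step 1: leaves = {2,7,8,9}. Remove smallest leaf 2, emit neighbor 4.
Step 2: leaves = {4,7,8,9}. Remove smallest leaf 4, emit neighbor 11.
Step 3: leaves = {7,8,9}. Remove smallest leaf 7, emit neighbor 10.
Step 4: leaves = {8,9,10}. Remove smallest leaf 8, emit neighbor 5.
Step 5: leaves = {9,10}. Remove smallest leaf 9, emit neighbor 1.
Step 6: leaves = {1,10}. Remove smallest leaf 1, emit neighbor 5.
Step 7: leaves = {5,10}. Remove smallest leaf 5, emit neighbor 11.
Step 8: leaves = {10,11}. Remove smallest leaf 10, emit neighbor 6.
Step 9: leaves = {6,11}. Remove smallest leaf 6, emit neighbor 3.
Done: 2 vertices remain (3, 11). Sequence = [4 11 10 5 1 5 11 6 3]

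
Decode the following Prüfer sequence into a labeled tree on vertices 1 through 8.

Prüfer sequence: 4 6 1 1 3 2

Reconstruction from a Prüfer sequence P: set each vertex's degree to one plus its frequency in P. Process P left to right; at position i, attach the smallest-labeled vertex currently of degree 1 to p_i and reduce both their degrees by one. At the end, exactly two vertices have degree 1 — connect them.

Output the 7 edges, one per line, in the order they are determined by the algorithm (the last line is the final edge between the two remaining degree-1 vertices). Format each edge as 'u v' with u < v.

Answer: 4 5
4 6
1 6
1 7
1 3
2 3
2 8

Derivation:
Initial degrees: {1:3, 2:2, 3:2, 4:2, 5:1, 6:2, 7:1, 8:1}
Step 1: smallest deg-1 vertex = 5, p_1 = 4. Add edge {4,5}. Now deg[5]=0, deg[4]=1.
Step 2: smallest deg-1 vertex = 4, p_2 = 6. Add edge {4,6}. Now deg[4]=0, deg[6]=1.
Step 3: smallest deg-1 vertex = 6, p_3 = 1. Add edge {1,6}. Now deg[6]=0, deg[1]=2.
Step 4: smallest deg-1 vertex = 7, p_4 = 1. Add edge {1,7}. Now deg[7]=0, deg[1]=1.
Step 5: smallest deg-1 vertex = 1, p_5 = 3. Add edge {1,3}. Now deg[1]=0, deg[3]=1.
Step 6: smallest deg-1 vertex = 3, p_6 = 2. Add edge {2,3}. Now deg[3]=0, deg[2]=1.
Final: two remaining deg-1 vertices are 2, 8. Add edge {2,8}.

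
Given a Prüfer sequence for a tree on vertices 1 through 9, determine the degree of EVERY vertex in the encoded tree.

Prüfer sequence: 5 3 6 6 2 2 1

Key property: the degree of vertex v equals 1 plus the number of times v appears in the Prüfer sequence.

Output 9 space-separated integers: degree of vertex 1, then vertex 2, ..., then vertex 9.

Answer: 2 3 2 1 2 3 1 1 1

Derivation:
p_1 = 5: count[5] becomes 1
p_2 = 3: count[3] becomes 1
p_3 = 6: count[6] becomes 1
p_4 = 6: count[6] becomes 2
p_5 = 2: count[2] becomes 1
p_6 = 2: count[2] becomes 2
p_7 = 1: count[1] becomes 1
Degrees (1 + count): deg[1]=1+1=2, deg[2]=1+2=3, deg[3]=1+1=2, deg[4]=1+0=1, deg[5]=1+1=2, deg[6]=1+2=3, deg[7]=1+0=1, deg[8]=1+0=1, deg[9]=1+0=1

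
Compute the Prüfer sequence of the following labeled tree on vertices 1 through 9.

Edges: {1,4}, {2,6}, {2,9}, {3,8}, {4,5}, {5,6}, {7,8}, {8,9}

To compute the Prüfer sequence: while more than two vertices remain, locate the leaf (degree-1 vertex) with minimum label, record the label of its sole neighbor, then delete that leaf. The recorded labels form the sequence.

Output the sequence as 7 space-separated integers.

Step 1: leaves = {1,3,7}. Remove smallest leaf 1, emit neighbor 4.
Step 2: leaves = {3,4,7}. Remove smallest leaf 3, emit neighbor 8.
Step 3: leaves = {4,7}. Remove smallest leaf 4, emit neighbor 5.
Step 4: leaves = {5,7}. Remove smallest leaf 5, emit neighbor 6.
Step 5: leaves = {6,7}. Remove smallest leaf 6, emit neighbor 2.
Step 6: leaves = {2,7}. Remove smallest leaf 2, emit neighbor 9.
Step 7: leaves = {7,9}. Remove smallest leaf 7, emit neighbor 8.
Done: 2 vertices remain (8, 9). Sequence = [4 8 5 6 2 9 8]

Answer: 4 8 5 6 2 9 8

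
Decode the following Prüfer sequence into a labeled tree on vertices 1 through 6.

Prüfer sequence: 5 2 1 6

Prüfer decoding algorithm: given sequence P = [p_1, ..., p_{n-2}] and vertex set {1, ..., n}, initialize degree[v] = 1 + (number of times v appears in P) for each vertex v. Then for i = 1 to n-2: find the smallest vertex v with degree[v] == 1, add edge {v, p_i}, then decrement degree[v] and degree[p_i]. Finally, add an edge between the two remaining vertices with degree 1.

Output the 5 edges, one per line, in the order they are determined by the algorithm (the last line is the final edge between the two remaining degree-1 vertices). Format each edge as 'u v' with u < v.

Initial degrees: {1:2, 2:2, 3:1, 4:1, 5:2, 6:2}
Step 1: smallest deg-1 vertex = 3, p_1 = 5. Add edge {3,5}. Now deg[3]=0, deg[5]=1.
Step 2: smallest deg-1 vertex = 4, p_2 = 2. Add edge {2,4}. Now deg[4]=0, deg[2]=1.
Step 3: smallest deg-1 vertex = 2, p_3 = 1. Add edge {1,2}. Now deg[2]=0, deg[1]=1.
Step 4: smallest deg-1 vertex = 1, p_4 = 6. Add edge {1,6}. Now deg[1]=0, deg[6]=1.
Final: two remaining deg-1 vertices are 5, 6. Add edge {5,6}.

Answer: 3 5
2 4
1 2
1 6
5 6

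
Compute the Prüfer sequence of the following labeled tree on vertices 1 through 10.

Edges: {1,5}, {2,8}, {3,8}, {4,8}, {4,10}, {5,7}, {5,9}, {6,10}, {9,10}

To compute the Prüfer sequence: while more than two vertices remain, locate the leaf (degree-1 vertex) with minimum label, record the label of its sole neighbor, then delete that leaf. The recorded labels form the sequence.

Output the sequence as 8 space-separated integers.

Answer: 5 8 8 10 5 9 4 10

Derivation:
Step 1: leaves = {1,2,3,6,7}. Remove smallest leaf 1, emit neighbor 5.
Step 2: leaves = {2,3,6,7}. Remove smallest leaf 2, emit neighbor 8.
Step 3: leaves = {3,6,7}. Remove smallest leaf 3, emit neighbor 8.
Step 4: leaves = {6,7,8}. Remove smallest leaf 6, emit neighbor 10.
Step 5: leaves = {7,8}. Remove smallest leaf 7, emit neighbor 5.
Step 6: leaves = {5,8}. Remove smallest leaf 5, emit neighbor 9.
Step 7: leaves = {8,9}. Remove smallest leaf 8, emit neighbor 4.
Step 8: leaves = {4,9}. Remove smallest leaf 4, emit neighbor 10.
Done: 2 vertices remain (9, 10). Sequence = [5 8 8 10 5 9 4 10]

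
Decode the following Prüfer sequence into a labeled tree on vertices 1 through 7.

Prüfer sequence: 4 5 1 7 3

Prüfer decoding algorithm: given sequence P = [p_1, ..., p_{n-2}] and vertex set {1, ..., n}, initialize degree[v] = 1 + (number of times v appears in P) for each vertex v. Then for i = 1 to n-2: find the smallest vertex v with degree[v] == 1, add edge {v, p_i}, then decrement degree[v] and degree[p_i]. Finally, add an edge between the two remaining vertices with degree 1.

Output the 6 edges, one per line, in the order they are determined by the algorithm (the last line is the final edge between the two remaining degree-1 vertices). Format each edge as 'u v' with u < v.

Answer: 2 4
4 5
1 5
1 7
3 6
3 7

Derivation:
Initial degrees: {1:2, 2:1, 3:2, 4:2, 5:2, 6:1, 7:2}
Step 1: smallest deg-1 vertex = 2, p_1 = 4. Add edge {2,4}. Now deg[2]=0, deg[4]=1.
Step 2: smallest deg-1 vertex = 4, p_2 = 5. Add edge {4,5}. Now deg[4]=0, deg[5]=1.
Step 3: smallest deg-1 vertex = 5, p_3 = 1. Add edge {1,5}. Now deg[5]=0, deg[1]=1.
Step 4: smallest deg-1 vertex = 1, p_4 = 7. Add edge {1,7}. Now deg[1]=0, deg[7]=1.
Step 5: smallest deg-1 vertex = 6, p_5 = 3. Add edge {3,6}. Now deg[6]=0, deg[3]=1.
Final: two remaining deg-1 vertices are 3, 7. Add edge {3,7}.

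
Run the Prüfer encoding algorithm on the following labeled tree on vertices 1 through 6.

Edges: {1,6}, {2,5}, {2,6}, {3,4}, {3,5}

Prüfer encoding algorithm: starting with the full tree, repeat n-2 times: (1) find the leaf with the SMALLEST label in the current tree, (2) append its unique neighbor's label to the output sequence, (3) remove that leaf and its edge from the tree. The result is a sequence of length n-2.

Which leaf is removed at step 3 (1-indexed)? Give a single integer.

Answer: 3

Derivation:
Step 1: current leaves = {1,4}. Remove leaf 1 (neighbor: 6).
Step 2: current leaves = {4,6}. Remove leaf 4 (neighbor: 3).
Step 3: current leaves = {3,6}. Remove leaf 3 (neighbor: 5).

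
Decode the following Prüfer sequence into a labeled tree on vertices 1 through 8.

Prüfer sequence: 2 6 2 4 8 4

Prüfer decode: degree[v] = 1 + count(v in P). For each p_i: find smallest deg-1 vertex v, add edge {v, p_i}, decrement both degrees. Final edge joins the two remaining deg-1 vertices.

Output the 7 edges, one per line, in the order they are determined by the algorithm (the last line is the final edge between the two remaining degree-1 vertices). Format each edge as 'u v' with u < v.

Answer: 1 2
3 6
2 5
2 4
6 8
4 7
4 8

Derivation:
Initial degrees: {1:1, 2:3, 3:1, 4:3, 5:1, 6:2, 7:1, 8:2}
Step 1: smallest deg-1 vertex = 1, p_1 = 2. Add edge {1,2}. Now deg[1]=0, deg[2]=2.
Step 2: smallest deg-1 vertex = 3, p_2 = 6. Add edge {3,6}. Now deg[3]=0, deg[6]=1.
Step 3: smallest deg-1 vertex = 5, p_3 = 2. Add edge {2,5}. Now deg[5]=0, deg[2]=1.
Step 4: smallest deg-1 vertex = 2, p_4 = 4. Add edge {2,4}. Now deg[2]=0, deg[4]=2.
Step 5: smallest deg-1 vertex = 6, p_5 = 8. Add edge {6,8}. Now deg[6]=0, deg[8]=1.
Step 6: smallest deg-1 vertex = 7, p_6 = 4. Add edge {4,7}. Now deg[7]=0, deg[4]=1.
Final: two remaining deg-1 vertices are 4, 8. Add edge {4,8}.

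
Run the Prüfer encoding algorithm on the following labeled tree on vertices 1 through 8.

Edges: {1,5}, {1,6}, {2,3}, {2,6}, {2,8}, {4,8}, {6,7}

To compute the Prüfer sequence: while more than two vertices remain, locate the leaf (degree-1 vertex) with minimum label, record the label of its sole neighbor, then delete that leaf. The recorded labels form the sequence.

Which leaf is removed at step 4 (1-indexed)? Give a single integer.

Step 1: current leaves = {3,4,5,7}. Remove leaf 3 (neighbor: 2).
Step 2: current leaves = {4,5,7}. Remove leaf 4 (neighbor: 8).
Step 3: current leaves = {5,7,8}. Remove leaf 5 (neighbor: 1).
Step 4: current leaves = {1,7,8}. Remove leaf 1 (neighbor: 6).

Answer: 1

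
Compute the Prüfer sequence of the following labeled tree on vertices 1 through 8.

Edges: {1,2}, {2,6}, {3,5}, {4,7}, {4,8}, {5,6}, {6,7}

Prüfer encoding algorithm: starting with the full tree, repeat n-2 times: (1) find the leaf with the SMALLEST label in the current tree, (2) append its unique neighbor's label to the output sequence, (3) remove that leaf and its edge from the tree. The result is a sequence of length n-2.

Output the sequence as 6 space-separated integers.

Step 1: leaves = {1,3,8}. Remove smallest leaf 1, emit neighbor 2.
Step 2: leaves = {2,3,8}. Remove smallest leaf 2, emit neighbor 6.
Step 3: leaves = {3,8}. Remove smallest leaf 3, emit neighbor 5.
Step 4: leaves = {5,8}. Remove smallest leaf 5, emit neighbor 6.
Step 5: leaves = {6,8}. Remove smallest leaf 6, emit neighbor 7.
Step 6: leaves = {7,8}. Remove smallest leaf 7, emit neighbor 4.
Done: 2 vertices remain (4, 8). Sequence = [2 6 5 6 7 4]

Answer: 2 6 5 6 7 4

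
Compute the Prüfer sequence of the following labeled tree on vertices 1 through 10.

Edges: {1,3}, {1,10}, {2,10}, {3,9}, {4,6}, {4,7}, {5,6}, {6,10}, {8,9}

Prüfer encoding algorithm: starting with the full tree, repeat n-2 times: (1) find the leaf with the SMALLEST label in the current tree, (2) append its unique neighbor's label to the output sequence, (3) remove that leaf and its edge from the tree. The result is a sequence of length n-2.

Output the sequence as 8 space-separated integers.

Step 1: leaves = {2,5,7,8}. Remove smallest leaf 2, emit neighbor 10.
Step 2: leaves = {5,7,8}. Remove smallest leaf 5, emit neighbor 6.
Step 3: leaves = {7,8}. Remove smallest leaf 7, emit neighbor 4.
Step 4: leaves = {4,8}. Remove smallest leaf 4, emit neighbor 6.
Step 5: leaves = {6,8}. Remove smallest leaf 6, emit neighbor 10.
Step 6: leaves = {8,10}. Remove smallest leaf 8, emit neighbor 9.
Step 7: leaves = {9,10}. Remove smallest leaf 9, emit neighbor 3.
Step 8: leaves = {3,10}. Remove smallest leaf 3, emit neighbor 1.
Done: 2 vertices remain (1, 10). Sequence = [10 6 4 6 10 9 3 1]

Answer: 10 6 4 6 10 9 3 1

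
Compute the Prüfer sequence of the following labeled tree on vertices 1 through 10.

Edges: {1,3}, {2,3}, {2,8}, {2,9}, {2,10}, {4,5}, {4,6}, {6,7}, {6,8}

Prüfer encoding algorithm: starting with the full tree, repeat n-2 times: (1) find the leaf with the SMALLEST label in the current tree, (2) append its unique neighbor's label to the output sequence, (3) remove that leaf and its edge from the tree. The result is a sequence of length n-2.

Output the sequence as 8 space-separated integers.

Step 1: leaves = {1,5,7,9,10}. Remove smallest leaf 1, emit neighbor 3.
Step 2: leaves = {3,5,7,9,10}. Remove smallest leaf 3, emit neighbor 2.
Step 3: leaves = {5,7,9,10}. Remove smallest leaf 5, emit neighbor 4.
Step 4: leaves = {4,7,9,10}. Remove smallest leaf 4, emit neighbor 6.
Step 5: leaves = {7,9,10}. Remove smallest leaf 7, emit neighbor 6.
Step 6: leaves = {6,9,10}. Remove smallest leaf 6, emit neighbor 8.
Step 7: leaves = {8,9,10}. Remove smallest leaf 8, emit neighbor 2.
Step 8: leaves = {9,10}. Remove smallest leaf 9, emit neighbor 2.
Done: 2 vertices remain (2, 10). Sequence = [3 2 4 6 6 8 2 2]

Answer: 3 2 4 6 6 8 2 2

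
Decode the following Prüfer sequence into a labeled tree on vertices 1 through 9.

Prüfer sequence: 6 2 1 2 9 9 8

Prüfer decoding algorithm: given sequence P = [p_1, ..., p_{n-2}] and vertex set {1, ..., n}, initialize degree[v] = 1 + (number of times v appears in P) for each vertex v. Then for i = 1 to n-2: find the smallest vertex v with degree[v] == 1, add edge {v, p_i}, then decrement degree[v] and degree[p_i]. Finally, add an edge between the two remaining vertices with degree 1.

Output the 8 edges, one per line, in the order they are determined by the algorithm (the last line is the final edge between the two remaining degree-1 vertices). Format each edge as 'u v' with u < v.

Answer: 3 6
2 4
1 5
1 2
2 9
6 9
7 8
8 9

Derivation:
Initial degrees: {1:2, 2:3, 3:1, 4:1, 5:1, 6:2, 7:1, 8:2, 9:3}
Step 1: smallest deg-1 vertex = 3, p_1 = 6. Add edge {3,6}. Now deg[3]=0, deg[6]=1.
Step 2: smallest deg-1 vertex = 4, p_2 = 2. Add edge {2,4}. Now deg[4]=0, deg[2]=2.
Step 3: smallest deg-1 vertex = 5, p_3 = 1. Add edge {1,5}. Now deg[5]=0, deg[1]=1.
Step 4: smallest deg-1 vertex = 1, p_4 = 2. Add edge {1,2}. Now deg[1]=0, deg[2]=1.
Step 5: smallest deg-1 vertex = 2, p_5 = 9. Add edge {2,9}. Now deg[2]=0, deg[9]=2.
Step 6: smallest deg-1 vertex = 6, p_6 = 9. Add edge {6,9}. Now deg[6]=0, deg[9]=1.
Step 7: smallest deg-1 vertex = 7, p_7 = 8. Add edge {7,8}. Now deg[7]=0, deg[8]=1.
Final: two remaining deg-1 vertices are 8, 9. Add edge {8,9}.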